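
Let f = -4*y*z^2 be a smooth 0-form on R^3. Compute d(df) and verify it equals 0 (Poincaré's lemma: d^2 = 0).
d(df) = 0

Step 1: df = sum_i (∂f/∂x_i) dx_i = (0) dx + (-4*z^2) dy + (-8*y*z) dz.
Step 2: Apply d again. Using the 1-form formula, the coefficient of dx ∧ dy in d(df) is ∂^2 f/∂x ∂y - ∂^2 f/∂y ∂x = (0) - (0) = 0 (equality of mixed partials for smooth f).
Similarly for dx ∧ dz and dy ∧ dz — all coefficients vanish. So d(df) = 0.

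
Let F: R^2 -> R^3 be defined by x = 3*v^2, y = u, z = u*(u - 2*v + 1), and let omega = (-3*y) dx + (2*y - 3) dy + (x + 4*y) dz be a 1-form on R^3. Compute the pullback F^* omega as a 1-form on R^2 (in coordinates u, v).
F^* omega = (8*u^2 + 6*u*v^2 - 8*u*v + 6*u - 6*v^3 + 3*v^2 - 3) du + (2*u*(-4*u - 3*v^2 - 9*v)) dv

Using F^*(f dg) = (f ∘ F) d(g ∘ F), substitute each coordinate x_i by F_i(u, v) in f_i, and replace dx_i by d F_i = (∂F_i/∂u) du + (∂F_i/∂v) dv.
  For the x component: f_1(F) = -3*u; d F_1 = (0) du + (6*v) dv
  For the y component: f_2(F) = 2*u - 3; d F_2 = (1) du + (0) dv
  For the z component: f_3(F) = 4*u + 3*v^2; d F_3 = (2*u - 2*v + 1) du + (-2*u) dv
Combining and collecting du, dv coefficients:
  coeff of du: 8*u^2 + 6*u*v^2 - 8*u*v + 6*u - 6*v^3 + 3*v^2 - 3
  coeff of dv: 2*u*(-4*u - 3*v^2 - 9*v)
F^* omega = (8*u^2 + 6*u*v^2 - 8*u*v + 6*u - 6*v^3 + 3*v^2 - 3) du + (2*u*(-4*u - 3*v^2 - 9*v)) dv.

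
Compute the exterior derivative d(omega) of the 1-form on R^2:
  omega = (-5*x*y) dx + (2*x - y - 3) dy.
d(omega) = (5*x + 2) dx ∧ dy

For a 1-form omega = sum_i f_i dx_i, the exterior derivative is
  d(omega) = sum_{i < j} (∂f_j/∂x_i - ∂f_i/∂x_j) dx_i ∧ dx_j.
  coefficient of dx ∧ dy: ∂f_2/∂x - ∂f_1/∂y = ∂(2*x - y - 3)/∂x - ∂(-5*x*y)/∂y = 5*x + 2
Assembling: d(omega) = (5*x + 2) dx ∧ dy.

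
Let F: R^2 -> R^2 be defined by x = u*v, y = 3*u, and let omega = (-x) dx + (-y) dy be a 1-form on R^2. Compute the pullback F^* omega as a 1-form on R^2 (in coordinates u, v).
F^* omega = (u*(-v^2 - 9)) du + (-u^2*v) dv

Using F^*(f dg) = (f ∘ F) d(g ∘ F), substitute each coordinate x_i by F_i(u, v) in f_i, and replace dx_i by d F_i = (∂F_i/∂u) du + (∂F_i/∂v) dv.
  For the x component: f_1(F) = -u*v; d F_1 = (v) du + (u) dv
  For the y component: f_2(F) = -3*u; d F_2 = (3) du + (0) dv
Combining and collecting du, dv coefficients:
  coeff of du: u*(-v^2 - 9)
  coeff of dv: -u^2*v
F^* omega = (u*(-v^2 - 9)) du + (-u^2*v) dv.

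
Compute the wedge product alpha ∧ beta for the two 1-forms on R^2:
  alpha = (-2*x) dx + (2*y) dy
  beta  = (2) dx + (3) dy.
alpha ∧ beta = (-6*x - 4*y) dx ∧ dy

Distribute the wedge, using dx_i ∧ dx_j = -dx_j ∧ dx_i and dx_i ∧ dx_i = 0. For each pair (i, j) with i < j, the coefficient of dx_i ∧ dx_j in alpha ∧ beta is (alpha_i * beta_j - alpha_j * beta_i). Collecting: alpha ∧ beta = (-6*x - 4*y) dx ∧ dy.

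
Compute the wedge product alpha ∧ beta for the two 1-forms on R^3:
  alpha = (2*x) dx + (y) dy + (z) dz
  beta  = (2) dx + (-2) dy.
alpha ∧ beta = (-4*x - 2*y) dx ∧ dy + (-2*z) dx ∧ dz + (2*z) dy ∧ dz

Distribute the wedge, using dx_i ∧ dx_j = -dx_j ∧ dx_i and dx_i ∧ dx_i = 0. For each pair (i, j) with i < j, the coefficient of dx_i ∧ dx_j in alpha ∧ beta is (alpha_i * beta_j - alpha_j * beta_i). Collecting: alpha ∧ beta = (-4*x - 2*y) dx ∧ dy + (-2*z) dx ∧ dz + (2*z) dy ∧ dz.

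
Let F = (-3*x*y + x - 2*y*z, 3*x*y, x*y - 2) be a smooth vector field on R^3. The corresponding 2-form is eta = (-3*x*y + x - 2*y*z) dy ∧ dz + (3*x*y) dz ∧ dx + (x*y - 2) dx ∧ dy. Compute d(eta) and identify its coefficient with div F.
d(eta) = (3*x - 3*y + 1) dx ∧ dy ∧ dz; div F = 3*x - 3*y + 1

For a 2-form in R^3 of the form above, applying d gives a 3-form with coefficient ∂P/∂x + ∂Q/∂y + ∂R/∂z:
  ∂P/∂x = 1 - 3*y
  ∂Q/∂y = 3*x
  ∂R/∂z = 0
Sum = 3*x - 3*y + 1, which is exactly div F.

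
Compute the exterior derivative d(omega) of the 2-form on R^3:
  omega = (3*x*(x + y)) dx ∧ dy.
d(omega) = 0

For a 2-form omega = sum_{i<j} g_{ij} dx_i ∧ dx_j, the exterior derivative is
  d(omega) = sum_{i<j} d(g_{ij}) ∧ dx_i ∧ dx_j = sum_{i<j, k} (∂g_{ij}/∂x_k) dx_k ∧ dx_i ∧ dx_j.
Expand each term, using dx_k ∧ dx_i ∧ dx_j = sgn(permutation) dx_{(a)} ∧ dx_{(b)} ∧ dx_{(c)} with (a < b < c) sorted:

Collecting like 3-forms: d(omega) = 0.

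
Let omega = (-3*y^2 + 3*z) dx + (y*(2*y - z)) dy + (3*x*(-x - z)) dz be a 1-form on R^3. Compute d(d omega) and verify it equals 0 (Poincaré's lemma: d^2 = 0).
d(d omega) = 0

Step 1: d omega = sum_{i<j} (∂f_j/∂x_i - ∂f_i/∂x_j) dx_i ∧ dx_j:
  coeff of dx ∧ dy: 6*y
  coeff of dx ∧ dz: -6*x - 3*z - 3
  coeff of dy ∧ dz: y
Step 2: Apply d again to each 2-form coefficient. The only possible 3-form in R^3 is dx ∧ dy ∧ dz, with coefficient
  ∂(coeff of dy∧dz)/∂x - ∂(coeff of dx∧dz)/∂y + ∂(coeff of dx∧dy)/∂z
  = ∂/∂x (y) - ∂/∂y (-6*x - 3*z - 3) + ∂/∂z (6*y).
Each of these terms simplifies to sums of mixed partials that cancel in pairs. The result is 0 (by equality of mixed partials for smooth functions — Schwarz / Clairaut).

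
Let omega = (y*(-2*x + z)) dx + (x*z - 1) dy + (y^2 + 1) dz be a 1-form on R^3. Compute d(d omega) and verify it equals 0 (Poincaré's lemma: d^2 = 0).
d(d omega) = 0

Step 1: d omega = sum_{i<j} (∂f_j/∂x_i - ∂f_i/∂x_j) dx_i ∧ dx_j:
  coeff of dx ∧ dy: 2*x
  coeff of dx ∧ dz: -y
  coeff of dy ∧ dz: -x + 2*y
Step 2: Apply d again to each 2-form coefficient. The only possible 3-form in R^3 is dx ∧ dy ∧ dz, with coefficient
  ∂(coeff of dy∧dz)/∂x - ∂(coeff of dx∧dz)/∂y + ∂(coeff of dx∧dy)/∂z
  = ∂/∂x (-x + 2*y) - ∂/∂y (-y) + ∂/∂z (2*x).
Each of these terms simplifies to sums of mixed partials that cancel in pairs. The result is 0 (by equality of mixed partials for smooth functions — Schwarz / Clairaut).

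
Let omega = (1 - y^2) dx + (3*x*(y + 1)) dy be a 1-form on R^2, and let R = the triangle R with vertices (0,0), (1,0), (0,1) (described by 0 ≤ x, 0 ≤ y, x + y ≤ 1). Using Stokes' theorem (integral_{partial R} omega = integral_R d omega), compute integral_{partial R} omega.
integral_(partial R) omega = 7/3

Stokes: integral_partial_R omega = integral_R d omega with d omega = (∂Q/∂x - ∂P/∂y) dx ∧ dy.
  ∂Q/∂x = 3*y + 3
  ∂P/∂y = -2*y
  integrand = ∂Q/∂x - ∂P/∂y = 5*y + 3.
Integrating over R: integral_0^1 integral_0^{1-x} (5*y + 3) dy dx = 7/3.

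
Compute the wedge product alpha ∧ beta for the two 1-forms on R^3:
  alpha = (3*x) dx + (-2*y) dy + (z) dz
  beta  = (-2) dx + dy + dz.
alpha ∧ beta = (3*x - 4*y) dx ∧ dy + (3*x + 2*z) dx ∧ dz + (-2*y - z) dy ∧ dz

Distribute the wedge, using dx_i ∧ dx_j = -dx_j ∧ dx_i and dx_i ∧ dx_i = 0. For each pair (i, j) with i < j, the coefficient of dx_i ∧ dx_j in alpha ∧ beta is (alpha_i * beta_j - alpha_j * beta_i). Collecting: alpha ∧ beta = (3*x - 4*y) dx ∧ dy + (3*x + 2*z) dx ∧ dz + (-2*y - z) dy ∧ dz.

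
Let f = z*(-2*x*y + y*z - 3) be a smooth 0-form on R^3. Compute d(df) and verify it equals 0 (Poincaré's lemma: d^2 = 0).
d(df) = 0

Step 1: df = sum_i (∂f/∂x_i) dx_i = (-2*y*z) dx + (z*(-2*x + z)) dy + (-2*x*y + 2*y*z - 3) dz.
Step 2: Apply d again. Using the 1-form formula, the coefficient of dx ∧ dy in d(df) is ∂^2 f/∂x ∂y - ∂^2 f/∂y ∂x = (-2*z) - (-2*z) = 0 (equality of mixed partials for smooth f).
Similarly for dx ∧ dz and dy ∧ dz — all coefficients vanish. So d(df) = 0.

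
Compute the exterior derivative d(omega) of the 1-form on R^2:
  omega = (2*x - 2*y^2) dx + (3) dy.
d(omega) = (4*y) dx ∧ dy

For a 1-form omega = sum_i f_i dx_i, the exterior derivative is
  d(omega) = sum_{i < j} (∂f_j/∂x_i - ∂f_i/∂x_j) dx_i ∧ dx_j.
  coefficient of dx ∧ dy: ∂f_2/∂x - ∂f_1/∂y = ∂(3)/∂x - ∂(2*x - 2*y^2)/∂y = 4*y
Assembling: d(omega) = (4*y) dx ∧ dy.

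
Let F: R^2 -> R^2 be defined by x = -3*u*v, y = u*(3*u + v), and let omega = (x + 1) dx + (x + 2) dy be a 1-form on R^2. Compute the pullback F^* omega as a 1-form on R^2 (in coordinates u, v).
F^* omega = (-18*u^2*v + 6*u*v^2 + 12*u - v) du + (u*(6*u*v - 1)) dv

Using F^*(f dg) = (f ∘ F) d(g ∘ F), substitute each coordinate x_i by F_i(u, v) in f_i, and replace dx_i by d F_i = (∂F_i/∂u) du + (∂F_i/∂v) dv.
  For the x component: f_1(F) = -3*u*v + 1; d F_1 = (-3*v) du + (-3*u) dv
  For the y component: f_2(F) = -3*u*v + 2; d F_2 = (6*u + v) du + (u) dv
Combining and collecting du, dv coefficients:
  coeff of du: -18*u^2*v + 6*u*v^2 + 12*u - v
  coeff of dv: u*(6*u*v - 1)
F^* omega = (-18*u^2*v + 6*u*v^2 + 12*u - v) du + (u*(6*u*v - 1)) dv.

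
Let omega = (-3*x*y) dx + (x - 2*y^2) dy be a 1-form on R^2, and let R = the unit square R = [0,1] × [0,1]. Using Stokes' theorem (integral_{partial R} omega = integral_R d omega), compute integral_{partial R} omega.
integral_(partial R) omega = 5/2

Stokes: integral_partial_R omega = integral_R d omega with d omega = (∂Q/∂x - ∂P/∂y) dx ∧ dy.
  ∂Q/∂x = 1
  ∂P/∂y = -3*x
  integrand = ∂Q/∂x - ∂P/∂y = 3*x + 1.
Integrating over R: integral_0^1 integral_0^1 (3*x + 1) dx dy = 5/2.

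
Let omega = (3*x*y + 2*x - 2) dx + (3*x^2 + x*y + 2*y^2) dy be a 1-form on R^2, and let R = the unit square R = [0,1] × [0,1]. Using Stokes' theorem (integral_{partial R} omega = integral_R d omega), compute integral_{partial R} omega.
integral_(partial R) omega = 2

Stokes: integral_partial_R omega = integral_R d omega with d omega = (∂Q/∂x - ∂P/∂y) dx ∧ dy.
  ∂Q/∂x = 6*x + y
  ∂P/∂y = 3*x
  integrand = ∂Q/∂x - ∂P/∂y = 3*x + y.
Integrating over R: integral_0^1 integral_0^1 (3*x + y) dx dy = 2.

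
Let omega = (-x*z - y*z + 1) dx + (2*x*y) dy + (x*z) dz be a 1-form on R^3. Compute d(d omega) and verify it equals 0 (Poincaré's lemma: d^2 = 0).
d(d omega) = 0

Step 1: d omega = sum_{i<j} (∂f_j/∂x_i - ∂f_i/∂x_j) dx_i ∧ dx_j:
  coeff of dx ∧ dy: 2*y + z
  coeff of dx ∧ dz: x + y + z
  coeff of dy ∧ dz: 0
Step 2: Apply d again to each 2-form coefficient. The only possible 3-form in R^3 is dx ∧ dy ∧ dz, with coefficient
  ∂(coeff of dy∧dz)/∂x - ∂(coeff of dx∧dz)/∂y + ∂(coeff of dx∧dy)/∂z
  = ∂/∂x (0) - ∂/∂y (x + y + z) + ∂/∂z (2*y + z).
Each of these terms simplifies to sums of mixed partials that cancel in pairs. The result is 0 (by equality of mixed partials for smooth functions — Schwarz / Clairaut).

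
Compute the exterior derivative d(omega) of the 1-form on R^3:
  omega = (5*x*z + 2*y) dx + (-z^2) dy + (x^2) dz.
d(omega) = (-2) dx ∧ dy + (-3*x) dx ∧ dz + (2*z) dy ∧ dz

For a 1-form omega = sum_i f_i dx_i, the exterior derivative is
  d(omega) = sum_{i < j} (∂f_j/∂x_i - ∂f_i/∂x_j) dx_i ∧ dx_j.
  coefficient of dx ∧ dy: ∂f_2/∂x - ∂f_1/∂y = ∂(-z^2)/∂x - ∂(5*x*z + 2*y)/∂y = -2
  coefficient of dx ∧ dz: ∂f_3/∂x - ∂f_1/∂z = ∂(x^2)/∂x - ∂(5*x*z + 2*y)/∂z = -3*x
  coefficient of dy ∧ dz: ∂f_3/∂y - ∂f_2/∂z = ∂(x^2)/∂y - ∂(-z^2)/∂z = 2*z
Assembling: d(omega) = (-2) dx ∧ dy + (-3*x) dx ∧ dz + (2*z) dy ∧ dz.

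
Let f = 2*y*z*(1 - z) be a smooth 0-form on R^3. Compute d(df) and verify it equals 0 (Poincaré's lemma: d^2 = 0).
d(df) = 0

Step 1: df = sum_i (∂f/∂x_i) dx_i = (0) dx + (2*z*(1 - z)) dy + (2*y*(1 - 2*z)) dz.
Step 2: Apply d again. Using the 1-form formula, the coefficient of dx ∧ dy in d(df) is ∂^2 f/∂x ∂y - ∂^2 f/∂y ∂x = (0) - (0) = 0 (equality of mixed partials for smooth f).
Similarly for dx ∧ dz and dy ∧ dz — all coefficients vanish. So d(df) = 0.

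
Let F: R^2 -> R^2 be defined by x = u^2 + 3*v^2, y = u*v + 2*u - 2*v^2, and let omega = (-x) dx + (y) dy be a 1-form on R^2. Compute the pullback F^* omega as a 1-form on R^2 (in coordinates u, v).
F^* omega = (-2*u^3 - 5*u*v^2 + 4*u*v + 4*u - 2*v^3 - 4*v^2) du + (-5*u^2*v + 2*u^2 - 6*u*v^2 - 8*u*v - 10*v^3) dv

Using F^*(f dg) = (f ∘ F) d(g ∘ F), substitute each coordinate x_i by F_i(u, v) in f_i, and replace dx_i by d F_i = (∂F_i/∂u) du + (∂F_i/∂v) dv.
  For the x component: f_1(F) = -u^2 - 3*v^2; d F_1 = (2*u) du + (6*v) dv
  For the y component: f_2(F) = u*v + 2*u - 2*v^2; d F_2 = (v + 2) du + (u - 4*v) dv
Combining and collecting du, dv coefficients:
  coeff of du: -2*u^3 - 5*u*v^2 + 4*u*v + 4*u - 2*v^3 - 4*v^2
  coeff of dv: -5*u^2*v + 2*u^2 - 6*u*v^2 - 8*u*v - 10*v^3
F^* omega = (-2*u^3 - 5*u*v^2 + 4*u*v + 4*u - 2*v^3 - 4*v^2) du + (-5*u^2*v + 2*u^2 - 6*u*v^2 - 8*u*v - 10*v^3) dv.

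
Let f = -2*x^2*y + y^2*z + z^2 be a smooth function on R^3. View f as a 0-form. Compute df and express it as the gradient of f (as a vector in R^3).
df = (-4*x*y) dx + (-2*x^2 + 2*y*z) dy + (y^2 + 2*z) dz; grad f = (-4*x*y, -2*x^2 + 2*y*z, y^2 + 2*z)

For a 0-form f, d f = (∂f/∂x) dx + (∂f/∂y) dy + (∂f/∂z) dz. The components of the vector representation are exactly the entries of grad f in Cartesian coordinates:
  ∂f/∂x = -4*x*y
  ∂f/∂y = -2*x^2 + 2*y*z
  ∂f/∂z = y^2 + 2*z.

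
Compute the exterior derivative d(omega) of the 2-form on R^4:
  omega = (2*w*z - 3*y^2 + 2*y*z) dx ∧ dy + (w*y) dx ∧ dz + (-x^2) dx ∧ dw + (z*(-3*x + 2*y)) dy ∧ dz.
d(omega) = (w + 2*y - 3*z) dx ∧ dy ∧ dz + (2*z) dx ∧ dy ∧ dw + (y) dx ∧ dz ∧ dw

For a 2-form omega = sum_{i<j} g_{ij} dx_i ∧ dx_j, the exterior derivative is
  d(omega) = sum_{i<j} d(g_{ij}) ∧ dx_i ∧ dx_j = sum_{i<j, k} (∂g_{ij}/∂x_k) dx_k ∧ dx_i ∧ dx_j.
Expand each term, using dx_k ∧ dx_i ∧ dx_j = sgn(permutation) dx_{(a)} ∧ dx_{(b)} ∧ dx_{(c)} with (a < b < c) sorted:
  d(2*w*z - 3*y^2 + 2*y*z) includes (∂/∂z)(2*w*z - 3*y^2 + 2*y*z) dz = (2*w + 2*y) dz, which multiplied by dx ∧ dy gives (2*w + 2*y) dx ∧ dy ∧ dz
  d(2*w*z - 3*y^2 + 2*y*z) includes (∂/∂w)(2*w*z - 3*y^2 + 2*y*z) dw = (2*z) dw, which multiplied by dx ∧ dy gives (2*z) dx ∧ dy ∧ dw
  d(w*y) includes (∂/∂y)(w*y) dy = (w) dy, which multiplied by dx ∧ dz gives (-w) dx ∧ dy ∧ dz
  d(w*y) includes (∂/∂w)(w*y) dw = (y) dw, which multiplied by dx ∧ dz gives (y) dx ∧ dz ∧ dw
  d(z*(-3*x + 2*y)) includes (∂/∂x)(z*(-3*x + 2*y)) dx = (-3*z) dx, which multiplied by dy ∧ dz gives (-3*z) dx ∧ dy ∧ dz
Collecting like 3-forms: d(omega) = (w + 2*y - 3*z) dx ∧ dy ∧ dz + (2*z) dx ∧ dy ∧ dw + (y) dx ∧ dz ∧ dw.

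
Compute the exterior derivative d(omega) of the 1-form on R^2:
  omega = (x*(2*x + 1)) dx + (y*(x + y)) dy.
d(omega) = (y) dx ∧ dy

For a 1-form omega = sum_i f_i dx_i, the exterior derivative is
  d(omega) = sum_{i < j} (∂f_j/∂x_i - ∂f_i/∂x_j) dx_i ∧ dx_j.
  coefficient of dx ∧ dy: ∂f_2/∂x - ∂f_1/∂y = ∂(y*(x + y))/∂x - ∂(x*(2*x + 1))/∂y = y
Assembling: d(omega) = (y) dx ∧ dy.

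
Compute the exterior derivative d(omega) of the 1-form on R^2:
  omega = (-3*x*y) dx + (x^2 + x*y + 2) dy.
d(omega) = (5*x + y) dx ∧ dy

For a 1-form omega = sum_i f_i dx_i, the exterior derivative is
  d(omega) = sum_{i < j} (∂f_j/∂x_i - ∂f_i/∂x_j) dx_i ∧ dx_j.
  coefficient of dx ∧ dy: ∂f_2/∂x - ∂f_1/∂y = ∂(x^2 + x*y + 2)/∂x - ∂(-3*x*y)/∂y = 5*x + y
Assembling: d(omega) = (5*x + y) dx ∧ dy.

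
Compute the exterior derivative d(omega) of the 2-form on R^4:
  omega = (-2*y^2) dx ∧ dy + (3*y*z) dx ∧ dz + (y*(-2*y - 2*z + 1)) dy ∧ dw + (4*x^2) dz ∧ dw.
d(omega) = (-3*z) dx ∧ dy ∧ dz + (2*y) dy ∧ dz ∧ dw + (8*x) dx ∧ dz ∧ dw

For a 2-form omega = sum_{i<j} g_{ij} dx_i ∧ dx_j, the exterior derivative is
  d(omega) = sum_{i<j} d(g_{ij}) ∧ dx_i ∧ dx_j = sum_{i<j, k} (∂g_{ij}/∂x_k) dx_k ∧ dx_i ∧ dx_j.
Expand each term, using dx_k ∧ dx_i ∧ dx_j = sgn(permutation) dx_{(a)} ∧ dx_{(b)} ∧ dx_{(c)} with (a < b < c) sorted:
  d(3*y*z) includes (∂/∂y)(3*y*z) dy = (3*z) dy, which multiplied by dx ∧ dz gives (-3*z) dx ∧ dy ∧ dz
  d(y*(-2*y - 2*z + 1)) includes (∂/∂z)(y*(-2*y - 2*z + 1)) dz = (-2*y) dz, which multiplied by dy ∧ dw gives (2*y) dy ∧ dz ∧ dw
  d(4*x^2) includes (∂/∂x)(4*x^2) dx = (8*x) dx, which multiplied by dz ∧ dw gives (8*x) dx ∧ dz ∧ dw
Collecting like 3-forms: d(omega) = (-3*z) dx ∧ dy ∧ dz + (2*y) dy ∧ dz ∧ dw + (8*x) dx ∧ dz ∧ dw.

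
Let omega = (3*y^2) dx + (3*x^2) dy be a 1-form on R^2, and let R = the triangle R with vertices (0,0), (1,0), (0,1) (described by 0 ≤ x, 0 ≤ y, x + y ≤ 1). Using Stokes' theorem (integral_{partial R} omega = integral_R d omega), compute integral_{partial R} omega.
integral_(partial R) omega = 0

Stokes: integral_partial_R omega = integral_R d omega with d omega = (∂Q/∂x - ∂P/∂y) dx ∧ dy.
  ∂Q/∂x = 6*x
  ∂P/∂y = 6*y
  integrand = ∂Q/∂x - ∂P/∂y = 6*x - 6*y.
Integrating over R: integral_0^1 integral_0^{1-x} (6*x - 6*y) dy dx = 0.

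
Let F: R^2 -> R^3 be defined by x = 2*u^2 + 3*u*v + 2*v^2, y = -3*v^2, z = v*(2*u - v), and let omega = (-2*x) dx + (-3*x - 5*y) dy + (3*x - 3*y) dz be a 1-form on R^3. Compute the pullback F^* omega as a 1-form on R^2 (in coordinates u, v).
F^* omega = (-16*u^3 - 24*u^2*v - 16*u*v^2 + 18*v^3) du + (2*v*(4*u^2 + 15*u*v - 50*v^2)) dv

Using F^*(f dg) = (f ∘ F) d(g ∘ F), substitute each coordinate x_i by F_i(u, v) in f_i, and replace dx_i by d F_i = (∂F_i/∂u) du + (∂F_i/∂v) dv.
  For the x component: f_1(F) = -4*u^2 - 6*u*v - 4*v^2; d F_1 = (4*u + 3*v) du + (3*u + 4*v) dv
  For the y component: f_2(F) = -6*u^2 - 9*u*v + 9*v^2; d F_2 = (0) du + (-6*v) dv
  For the z component: f_3(F) = 6*u^2 + 9*u*v + 15*v^2; d F_3 = (2*v) du + (2*u - 2*v) dv
Combining and collecting du, dv coefficients:
  coeff of du: -16*u^3 - 24*u^2*v - 16*u*v^2 + 18*v^3
  coeff of dv: 2*v*(4*u^2 + 15*u*v - 50*v^2)
F^* omega = (-16*u^3 - 24*u^2*v - 16*u*v^2 + 18*v^3) du + (2*v*(4*u^2 + 15*u*v - 50*v^2)) dv.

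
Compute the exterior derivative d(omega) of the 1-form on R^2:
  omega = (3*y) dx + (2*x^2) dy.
d(omega) = (4*x - 3) dx ∧ dy

For a 1-form omega = sum_i f_i dx_i, the exterior derivative is
  d(omega) = sum_{i < j} (∂f_j/∂x_i - ∂f_i/∂x_j) dx_i ∧ dx_j.
  coefficient of dx ∧ dy: ∂f_2/∂x - ∂f_1/∂y = ∂(2*x^2)/∂x - ∂(3*y)/∂y = 4*x - 3
Assembling: d(omega) = (4*x - 3) dx ∧ dy.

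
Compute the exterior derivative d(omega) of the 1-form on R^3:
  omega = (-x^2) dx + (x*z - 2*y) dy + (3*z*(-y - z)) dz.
d(omega) = (z) dx ∧ dy + (-x - 3*z) dy ∧ dz

For a 1-form omega = sum_i f_i dx_i, the exterior derivative is
  d(omega) = sum_{i < j} (∂f_j/∂x_i - ∂f_i/∂x_j) dx_i ∧ dx_j.
  coefficient of dx ∧ dy: ∂f_2/∂x - ∂f_1/∂y = ∂(x*z - 2*y)/∂x - ∂(-x^2)/∂y = z
  coefficient of dy ∧ dz: ∂f_3/∂y - ∂f_2/∂z = ∂(3*z*(-y - z))/∂y - ∂(x*z - 2*y)/∂z = -x - 3*z
Assembling: d(omega) = (z) dx ∧ dy + (-x - 3*z) dy ∧ dz.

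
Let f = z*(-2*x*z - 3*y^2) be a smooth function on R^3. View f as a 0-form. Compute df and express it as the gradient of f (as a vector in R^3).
df = (-2*z^2) dx + (-6*y*z) dy + (-4*x*z - 3*y^2) dz; grad f = (-2*z^2, -6*y*z, -4*x*z - 3*y^2)

For a 0-form f, d f = (∂f/∂x) dx + (∂f/∂y) dy + (∂f/∂z) dz. The components of the vector representation are exactly the entries of grad f in Cartesian coordinates:
  ∂f/∂x = -2*z^2
  ∂f/∂y = -6*y*z
  ∂f/∂z = -4*x*z - 3*y^2.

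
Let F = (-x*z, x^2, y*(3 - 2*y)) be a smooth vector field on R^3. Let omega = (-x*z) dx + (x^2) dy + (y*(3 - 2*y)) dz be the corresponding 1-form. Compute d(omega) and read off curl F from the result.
d(omega) = (3 - 4*y) dy ∧ dz + (-x) dz ∧ dx + (2*x) dx ∧ dy; curl F = (3 - 4*y, -x, 2*x)

d omega = sum_{i<j} (∂f_j/∂x_i - ∂f_i/∂x_j) dx_i ∧ dx_j. Under the identification (dy ∧ dz, dz ∧ dx, dx ∧ dy) ↔ (e_x, e_y, e_z), the coefficients are exactly the components of curl F. Compute:
  ∂R/∂y - ∂Q/∂z = (3 - 4*y) - (0) = 3 - 4*y
  ∂P/∂z - ∂R/∂x = (-x) - (0) = -x
  ∂Q/∂x - ∂P/∂y = (2*x) - (0) = 2*x.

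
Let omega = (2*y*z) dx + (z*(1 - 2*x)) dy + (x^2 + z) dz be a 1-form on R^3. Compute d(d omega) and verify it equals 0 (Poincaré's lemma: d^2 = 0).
d(d omega) = 0

Step 1: d omega = sum_{i<j} (∂f_j/∂x_i - ∂f_i/∂x_j) dx_i ∧ dx_j:
  coeff of dx ∧ dy: -4*z
  coeff of dx ∧ dz: 2*x - 2*y
  coeff of dy ∧ dz: 2*x - 1
Step 2: Apply d again to each 2-form coefficient. The only possible 3-form in R^3 is dx ∧ dy ∧ dz, with coefficient
  ∂(coeff of dy∧dz)/∂x - ∂(coeff of dx∧dz)/∂y + ∂(coeff of dx∧dy)/∂z
  = ∂/∂x (2*x - 1) - ∂/∂y (2*x - 2*y) + ∂/∂z (-4*z).
Each of these terms simplifies to sums of mixed partials that cancel in pairs. The result is 0 (by equality of mixed partials for smooth functions — Schwarz / Clairaut).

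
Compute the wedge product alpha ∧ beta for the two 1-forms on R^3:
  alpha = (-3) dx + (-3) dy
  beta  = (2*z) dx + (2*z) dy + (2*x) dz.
alpha ∧ beta = (-6*x) dx ∧ dz + (-6*x) dy ∧ dz

Distribute the wedge, using dx_i ∧ dx_j = -dx_j ∧ dx_i and dx_i ∧ dx_i = 0. For each pair (i, j) with i < j, the coefficient of dx_i ∧ dx_j in alpha ∧ beta is (alpha_i * beta_j - alpha_j * beta_i). Collecting: alpha ∧ beta = (-6*x) dx ∧ dz + (-6*x) dy ∧ dz.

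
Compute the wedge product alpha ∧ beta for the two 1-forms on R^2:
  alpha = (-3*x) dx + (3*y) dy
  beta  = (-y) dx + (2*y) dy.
alpha ∧ beta = (3*y*(-2*x + y)) dx ∧ dy

Distribute the wedge, using dx_i ∧ dx_j = -dx_j ∧ dx_i and dx_i ∧ dx_i = 0. For each pair (i, j) with i < j, the coefficient of dx_i ∧ dx_j in alpha ∧ beta is (alpha_i * beta_j - alpha_j * beta_i). Collecting: alpha ∧ beta = (3*y*(-2*x + y)) dx ∧ dy.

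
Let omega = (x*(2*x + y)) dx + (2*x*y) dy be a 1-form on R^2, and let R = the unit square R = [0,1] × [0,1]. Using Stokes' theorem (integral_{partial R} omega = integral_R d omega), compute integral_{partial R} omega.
integral_(partial R) omega = 1/2

Stokes: integral_partial_R omega = integral_R d omega with d omega = (∂Q/∂x - ∂P/∂y) dx ∧ dy.
  ∂Q/∂x = 2*y
  ∂P/∂y = x
  integrand = ∂Q/∂x - ∂P/∂y = -x + 2*y.
Integrating over R: integral_0^1 integral_0^1 (-x + 2*y) dx dy = 1/2.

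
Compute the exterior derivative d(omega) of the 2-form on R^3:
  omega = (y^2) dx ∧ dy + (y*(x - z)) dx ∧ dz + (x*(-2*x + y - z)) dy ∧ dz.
d(omega) = (-5*x + y) dx ∧ dy ∧ dz

For a 2-form omega = sum_{i<j} g_{ij} dx_i ∧ dx_j, the exterior derivative is
  d(omega) = sum_{i<j} d(g_{ij}) ∧ dx_i ∧ dx_j = sum_{i<j, k} (∂g_{ij}/∂x_k) dx_k ∧ dx_i ∧ dx_j.
Expand each term, using dx_k ∧ dx_i ∧ dx_j = sgn(permutation) dx_{(a)} ∧ dx_{(b)} ∧ dx_{(c)} with (a < b < c) sorted:
  d(y*(x - z)) includes (∂/∂y)(y*(x - z)) dy = (x - z) dy, which multiplied by dx ∧ dz gives (-x + z) dx ∧ dy ∧ dz
  d(x*(-2*x + y - z)) includes (∂/∂x)(x*(-2*x + y - z)) dx = (-4*x + y - z) dx, which multiplied by dy ∧ dz gives (-4*x + y - z) dx ∧ dy ∧ dz
Collecting like 3-forms: d(omega) = (-5*x + y) dx ∧ dy ∧ dz.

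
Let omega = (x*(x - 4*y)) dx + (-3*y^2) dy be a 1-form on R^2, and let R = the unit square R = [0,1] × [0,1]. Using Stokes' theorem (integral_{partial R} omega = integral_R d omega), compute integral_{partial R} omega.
integral_(partial R) omega = 2

Stokes: integral_partial_R omega = integral_R d omega with d omega = (∂Q/∂x - ∂P/∂y) dx ∧ dy.
  ∂Q/∂x = 0
  ∂P/∂y = -4*x
  integrand = ∂Q/∂x - ∂P/∂y = 4*x.
Integrating over R: integral_0^1 integral_0^1 (4*x) dx dy = 2.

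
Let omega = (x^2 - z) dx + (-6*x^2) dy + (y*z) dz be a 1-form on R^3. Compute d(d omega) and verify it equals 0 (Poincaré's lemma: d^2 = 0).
d(d omega) = 0

Step 1: d omega = sum_{i<j} (∂f_j/∂x_i - ∂f_i/∂x_j) dx_i ∧ dx_j:
  coeff of dx ∧ dy: -12*x
  coeff of dx ∧ dz: 1
  coeff of dy ∧ dz: z
Step 2: Apply d again to each 2-form coefficient. The only possible 3-form in R^3 is dx ∧ dy ∧ dz, with coefficient
  ∂(coeff of dy∧dz)/∂x - ∂(coeff of dx∧dz)/∂y + ∂(coeff of dx∧dy)/∂z
  = ∂/∂x (z) - ∂/∂y (1) + ∂/∂z (-12*x).
Each of these terms simplifies to sums of mixed partials that cancel in pairs. The result is 0 (by equality of mixed partials for smooth functions — Schwarz / Clairaut).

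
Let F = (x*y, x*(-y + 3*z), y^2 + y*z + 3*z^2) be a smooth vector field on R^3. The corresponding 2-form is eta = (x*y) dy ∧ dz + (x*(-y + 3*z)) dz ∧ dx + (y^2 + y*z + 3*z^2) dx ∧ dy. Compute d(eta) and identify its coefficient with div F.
d(eta) = (-x + 2*y + 6*z) dx ∧ dy ∧ dz; div F = -x + 2*y + 6*z

For a 2-form in R^3 of the form above, applying d gives a 3-form with coefficient ∂P/∂x + ∂Q/∂y + ∂R/∂z:
  ∂P/∂x = y
  ∂Q/∂y = -x
  ∂R/∂z = y + 6*z
Sum = -x + 2*y + 6*z, which is exactly div F.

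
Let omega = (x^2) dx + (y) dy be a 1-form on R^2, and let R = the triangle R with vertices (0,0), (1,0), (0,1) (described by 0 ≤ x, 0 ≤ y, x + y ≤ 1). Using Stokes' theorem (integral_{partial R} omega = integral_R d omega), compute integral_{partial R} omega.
integral_(partial R) omega = 0

Stokes: integral_partial_R omega = integral_R d omega with d omega = (∂Q/∂x - ∂P/∂y) dx ∧ dy.
  ∂Q/∂x = 0
  ∂P/∂y = 0
  integrand = ∂Q/∂x - ∂P/∂y = 0.
Integrating over R: integral_0^1 integral_0^{1-x} (0) dy dx = 0.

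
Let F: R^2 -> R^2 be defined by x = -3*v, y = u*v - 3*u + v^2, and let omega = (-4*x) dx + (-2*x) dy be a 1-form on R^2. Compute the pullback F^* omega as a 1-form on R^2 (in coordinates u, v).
F^* omega = (6*v*(v - 3)) du + (6*v*(u + 2*v - 6)) dv

Using F^*(f dg) = (f ∘ F) d(g ∘ F), substitute each coordinate x_i by F_i(u, v) in f_i, and replace dx_i by d F_i = (∂F_i/∂u) du + (∂F_i/∂v) dv.
  For the x component: f_1(F) = 12*v; d F_1 = (0) du + (-3) dv
  For the y component: f_2(F) = 6*v; d F_2 = (v - 3) du + (u + 2*v) dv
Combining and collecting du, dv coefficients:
  coeff of du: 6*v*(v - 3)
  coeff of dv: 6*v*(u + 2*v - 6)
F^* omega = (6*v*(v - 3)) du + (6*v*(u + 2*v - 6)) dv.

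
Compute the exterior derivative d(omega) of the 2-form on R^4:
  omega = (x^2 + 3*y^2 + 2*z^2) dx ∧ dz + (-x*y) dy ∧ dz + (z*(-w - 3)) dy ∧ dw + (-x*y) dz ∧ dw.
d(omega) = (-7*y) dx ∧ dy ∧ dz + (w - x + 3) dy ∧ dz ∧ dw + (-y) dx ∧ dz ∧ dw

For a 2-form omega = sum_{i<j} g_{ij} dx_i ∧ dx_j, the exterior derivative is
  d(omega) = sum_{i<j} d(g_{ij}) ∧ dx_i ∧ dx_j = sum_{i<j, k} (∂g_{ij}/∂x_k) dx_k ∧ dx_i ∧ dx_j.
Expand each term, using dx_k ∧ dx_i ∧ dx_j = sgn(permutation) dx_{(a)} ∧ dx_{(b)} ∧ dx_{(c)} with (a < b < c) sorted:
  d(x^2 + 3*y^2 + 2*z^2) includes (∂/∂y)(x^2 + 3*y^2 + 2*z^2) dy = (6*y) dy, which multiplied by dx ∧ dz gives (-6*y) dx ∧ dy ∧ dz
  d(-x*y) includes (∂/∂x)(-x*y) dx = (-y) dx, which multiplied by dy ∧ dz gives (-y) dx ∧ dy ∧ dz
  d(z*(-w - 3)) includes (∂/∂z)(z*(-w - 3)) dz = (-w - 3) dz, which multiplied by dy ∧ dw gives (w + 3) dy ∧ dz ∧ dw
  d(-x*y) includes (∂/∂x)(-x*y) dx = (-y) dx, which multiplied by dz ∧ dw gives (-y) dx ∧ dz ∧ dw
  d(-x*y) includes (∂/∂y)(-x*y) dy = (-x) dy, which multiplied by dz ∧ dw gives (-x) dy ∧ dz ∧ dw
Collecting like 3-forms: d(omega) = (-7*y) dx ∧ dy ∧ dz + (w - x + 3) dy ∧ dz ∧ dw + (-y) dx ∧ dz ∧ dw.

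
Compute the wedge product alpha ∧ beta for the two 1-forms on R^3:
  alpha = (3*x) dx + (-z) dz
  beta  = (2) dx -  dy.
alpha ∧ beta = (-3*x) dx ∧ dy + (2*z) dx ∧ dz + (-z) dy ∧ dz

Distribute the wedge, using dx_i ∧ dx_j = -dx_j ∧ dx_i and dx_i ∧ dx_i = 0. For each pair (i, j) with i < j, the coefficient of dx_i ∧ dx_j in alpha ∧ beta is (alpha_i * beta_j - alpha_j * beta_i). Collecting: alpha ∧ beta = (-3*x) dx ∧ dy + (2*z) dx ∧ dz + (-z) dy ∧ dz.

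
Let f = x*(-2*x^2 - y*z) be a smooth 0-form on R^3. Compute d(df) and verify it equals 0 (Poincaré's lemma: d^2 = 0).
d(df) = 0

Step 1: df = sum_i (∂f/∂x_i) dx_i = (-6*x^2 - y*z) dx + (-x*z) dy + (-x*y) dz.
Step 2: Apply d again. Using the 1-form formula, the coefficient of dx ∧ dy in d(df) is ∂^2 f/∂x ∂y - ∂^2 f/∂y ∂x = (-z) - (-z) = 0 (equality of mixed partials for smooth f).
Similarly for dx ∧ dz and dy ∧ dz — all coefficients vanish. So d(df) = 0.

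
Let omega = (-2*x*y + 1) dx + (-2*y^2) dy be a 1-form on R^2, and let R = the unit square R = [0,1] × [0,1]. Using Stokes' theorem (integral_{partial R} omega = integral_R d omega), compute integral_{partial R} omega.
integral_(partial R) omega = 1

Stokes: integral_partial_R omega = integral_R d omega with d omega = (∂Q/∂x - ∂P/∂y) dx ∧ dy.
  ∂Q/∂x = 0
  ∂P/∂y = -2*x
  integrand = ∂Q/∂x - ∂P/∂y = 2*x.
Integrating over R: integral_0^1 integral_0^1 (2*x) dx dy = 1.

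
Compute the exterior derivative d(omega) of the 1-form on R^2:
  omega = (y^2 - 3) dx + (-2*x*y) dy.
d(omega) = (-4*y) dx ∧ dy

For a 1-form omega = sum_i f_i dx_i, the exterior derivative is
  d(omega) = sum_{i < j} (∂f_j/∂x_i - ∂f_i/∂x_j) dx_i ∧ dx_j.
  coefficient of dx ∧ dy: ∂f_2/∂x - ∂f_1/∂y = ∂(-2*x*y)/∂x - ∂(y^2 - 3)/∂y = -4*y
Assembling: d(omega) = (-4*y) dx ∧ dy.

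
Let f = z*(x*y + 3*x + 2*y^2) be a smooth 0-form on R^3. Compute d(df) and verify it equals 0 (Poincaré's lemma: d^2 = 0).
d(df) = 0

Step 1: df = sum_i (∂f/∂x_i) dx_i = (z*(y + 3)) dx + (z*(x + 4*y)) dy + (x*y + 3*x + 2*y^2) dz.
Step 2: Apply d again. Using the 1-form formula, the coefficient of dx ∧ dy in d(df) is ∂^2 f/∂x ∂y - ∂^2 f/∂y ∂x = (z) - (z) = 0 (equality of mixed partials for smooth f).
Similarly for dx ∧ dz and dy ∧ dz — all coefficients vanish. So d(df) = 0.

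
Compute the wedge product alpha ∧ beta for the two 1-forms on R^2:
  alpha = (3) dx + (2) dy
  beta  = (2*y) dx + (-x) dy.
alpha ∧ beta = (-3*x - 4*y) dx ∧ dy

Distribute the wedge, using dx_i ∧ dx_j = -dx_j ∧ dx_i and dx_i ∧ dx_i = 0. For each pair (i, j) with i < j, the coefficient of dx_i ∧ dx_j in alpha ∧ beta is (alpha_i * beta_j - alpha_j * beta_i). Collecting: alpha ∧ beta = (-3*x - 4*y) dx ∧ dy.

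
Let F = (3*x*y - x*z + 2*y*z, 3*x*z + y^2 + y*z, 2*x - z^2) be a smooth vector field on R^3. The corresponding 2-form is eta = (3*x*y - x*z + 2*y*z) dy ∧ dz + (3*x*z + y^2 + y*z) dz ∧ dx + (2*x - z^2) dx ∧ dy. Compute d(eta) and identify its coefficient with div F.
d(eta) = (5*y - 2*z) dx ∧ dy ∧ dz; div F = 5*y - 2*z

For a 2-form in R^3 of the form above, applying d gives a 3-form with coefficient ∂P/∂x + ∂Q/∂y + ∂R/∂z:
  ∂P/∂x = 3*y - z
  ∂Q/∂y = 2*y + z
  ∂R/∂z = -2*z
Sum = 5*y - 2*z, which is exactly div F.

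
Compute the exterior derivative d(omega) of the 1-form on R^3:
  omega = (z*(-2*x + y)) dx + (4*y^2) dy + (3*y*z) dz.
d(omega) = (-z) dx ∧ dy + (2*x - y) dx ∧ dz + (3*z) dy ∧ dz

For a 1-form omega = sum_i f_i dx_i, the exterior derivative is
  d(omega) = sum_{i < j} (∂f_j/∂x_i - ∂f_i/∂x_j) dx_i ∧ dx_j.
  coefficient of dx ∧ dy: ∂f_2/∂x - ∂f_1/∂y = ∂(4*y^2)/∂x - ∂(z*(-2*x + y))/∂y = -z
  coefficient of dx ∧ dz: ∂f_3/∂x - ∂f_1/∂z = ∂(3*y*z)/∂x - ∂(z*(-2*x + y))/∂z = 2*x - y
  coefficient of dy ∧ dz: ∂f_3/∂y - ∂f_2/∂z = ∂(3*y*z)/∂y - ∂(4*y^2)/∂z = 3*z
Assembling: d(omega) = (-z) dx ∧ dy + (2*x - y) dx ∧ dz + (3*z) dy ∧ dz.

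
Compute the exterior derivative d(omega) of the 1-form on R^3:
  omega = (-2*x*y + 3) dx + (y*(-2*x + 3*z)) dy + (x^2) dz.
d(omega) = (2*x - 2*y) dx ∧ dy + (2*x) dx ∧ dz + (-3*y) dy ∧ dz

For a 1-form omega = sum_i f_i dx_i, the exterior derivative is
  d(omega) = sum_{i < j} (∂f_j/∂x_i - ∂f_i/∂x_j) dx_i ∧ dx_j.
  coefficient of dx ∧ dy: ∂f_2/∂x - ∂f_1/∂y = ∂(y*(-2*x + 3*z))/∂x - ∂(-2*x*y + 3)/∂y = 2*x - 2*y
  coefficient of dx ∧ dz: ∂f_3/∂x - ∂f_1/∂z = ∂(x^2)/∂x - ∂(-2*x*y + 3)/∂z = 2*x
  coefficient of dy ∧ dz: ∂f_3/∂y - ∂f_2/∂z = ∂(x^2)/∂y - ∂(y*(-2*x + 3*z))/∂z = -3*y
Assembling: d(omega) = (2*x - 2*y) dx ∧ dy + (2*x) dx ∧ dz + (-3*y) dy ∧ dz.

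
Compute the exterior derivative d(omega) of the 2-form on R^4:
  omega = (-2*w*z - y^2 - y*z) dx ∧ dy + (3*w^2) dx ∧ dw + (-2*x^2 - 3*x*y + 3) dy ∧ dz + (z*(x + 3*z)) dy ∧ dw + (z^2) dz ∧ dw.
d(omega) = (-2*w - 4*x - 4*y) dx ∧ dy ∧ dz + (-z) dx ∧ dy ∧ dw + (-x - 6*z) dy ∧ dz ∧ dw

For a 2-form omega = sum_{i<j} g_{ij} dx_i ∧ dx_j, the exterior derivative is
  d(omega) = sum_{i<j} d(g_{ij}) ∧ dx_i ∧ dx_j = sum_{i<j, k} (∂g_{ij}/∂x_k) dx_k ∧ dx_i ∧ dx_j.
Expand each term, using dx_k ∧ dx_i ∧ dx_j = sgn(permutation) dx_{(a)} ∧ dx_{(b)} ∧ dx_{(c)} with (a < b < c) sorted:
  d(-2*w*z - y^2 - y*z) includes (∂/∂z)(-2*w*z - y^2 - y*z) dz = (-2*w - y) dz, which multiplied by dx ∧ dy gives (-2*w - y) dx ∧ dy ∧ dz
  d(-2*w*z - y^2 - y*z) includes (∂/∂w)(-2*w*z - y^2 - y*z) dw = (-2*z) dw, which multiplied by dx ∧ dy gives (-2*z) dx ∧ dy ∧ dw
  d(-2*x^2 - 3*x*y + 3) includes (∂/∂x)(-2*x^2 - 3*x*y + 3) dx = (-4*x - 3*y) dx, which multiplied by dy ∧ dz gives (-4*x - 3*y) dx ∧ dy ∧ dz
  d(z*(x + 3*z)) includes (∂/∂x)(z*(x + 3*z)) dx = (z) dx, which multiplied by dy ∧ dw gives (z) dx ∧ dy ∧ dw
  d(z*(x + 3*z)) includes (∂/∂z)(z*(x + 3*z)) dz = (x + 6*z) dz, which multiplied by dy ∧ dw gives (-x - 6*z) dy ∧ dz ∧ dw
Collecting like 3-forms: d(omega) = (-2*w - 4*x - 4*y) dx ∧ dy ∧ dz + (-z) dx ∧ dy ∧ dw + (-x - 6*z) dy ∧ dz ∧ dw.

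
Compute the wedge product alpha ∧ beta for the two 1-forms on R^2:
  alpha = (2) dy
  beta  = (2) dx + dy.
alpha ∧ beta = (-4) dx ∧ dy

Distribute the wedge, using dx_i ∧ dx_j = -dx_j ∧ dx_i and dx_i ∧ dx_i = 0. For each pair (i, j) with i < j, the coefficient of dx_i ∧ dx_j in alpha ∧ beta is (alpha_i * beta_j - alpha_j * beta_i). Collecting: alpha ∧ beta = (-4) dx ∧ dy.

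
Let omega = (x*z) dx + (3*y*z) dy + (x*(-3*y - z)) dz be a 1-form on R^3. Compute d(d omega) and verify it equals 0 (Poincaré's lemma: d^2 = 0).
d(d omega) = 0

Step 1: d omega = sum_{i<j} (∂f_j/∂x_i - ∂f_i/∂x_j) dx_i ∧ dx_j:
  coeff of dx ∧ dy: 0
  coeff of dx ∧ dz: -x - 3*y - z
  coeff of dy ∧ dz: -3*x - 3*y
Step 2: Apply d again to each 2-form coefficient. The only possible 3-form in R^3 is dx ∧ dy ∧ dz, with coefficient
  ∂(coeff of dy∧dz)/∂x - ∂(coeff of dx∧dz)/∂y + ∂(coeff of dx∧dy)/∂z
  = ∂/∂x (-3*x - 3*y) - ∂/∂y (-x - 3*y - z) + ∂/∂z (0).
Each of these terms simplifies to sums of mixed partials that cancel in pairs. The result is 0 (by equality of mixed partials for smooth functions — Schwarz / Clairaut).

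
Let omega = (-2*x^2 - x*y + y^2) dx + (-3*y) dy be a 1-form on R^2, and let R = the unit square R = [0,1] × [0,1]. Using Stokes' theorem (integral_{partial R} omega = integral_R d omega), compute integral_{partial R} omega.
integral_(partial R) omega = -1/2

Stokes: integral_partial_R omega = integral_R d omega with d omega = (∂Q/∂x - ∂P/∂y) dx ∧ dy.
  ∂Q/∂x = 0
  ∂P/∂y = -x + 2*y
  integrand = ∂Q/∂x - ∂P/∂y = x - 2*y.
Integrating over R: integral_0^1 integral_0^1 (x - 2*y) dx dy = -1/2.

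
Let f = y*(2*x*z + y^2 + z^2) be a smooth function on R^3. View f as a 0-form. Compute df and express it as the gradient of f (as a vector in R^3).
df = (2*y*z) dx + (2*x*z + 3*y^2 + z^2) dy + (2*y*(x + z)) dz; grad f = (2*y*z, 2*x*z + 3*y^2 + z^2, 2*y*(x + z))

For a 0-form f, d f = (∂f/∂x) dx + (∂f/∂y) dy + (∂f/∂z) dz. The components of the vector representation are exactly the entries of grad f in Cartesian coordinates:
  ∂f/∂x = 2*y*z
  ∂f/∂y = 2*x*z + 3*y^2 + z^2
  ∂f/∂z = 2*y*(x + z).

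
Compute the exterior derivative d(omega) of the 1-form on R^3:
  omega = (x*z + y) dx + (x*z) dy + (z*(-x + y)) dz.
d(omega) = (z - 1) dx ∧ dy + (-x - z) dx ∧ dz + (-x + z) dy ∧ dz

For a 1-form omega = sum_i f_i dx_i, the exterior derivative is
  d(omega) = sum_{i < j} (∂f_j/∂x_i - ∂f_i/∂x_j) dx_i ∧ dx_j.
  coefficient of dx ∧ dy: ∂f_2/∂x - ∂f_1/∂y = ∂(x*z)/∂x - ∂(x*z + y)/∂y = z - 1
  coefficient of dx ∧ dz: ∂f_3/∂x - ∂f_1/∂z = ∂(z*(-x + y))/∂x - ∂(x*z + y)/∂z = -x - z
  coefficient of dy ∧ dz: ∂f_3/∂y - ∂f_2/∂z = ∂(z*(-x + y))/∂y - ∂(x*z)/∂z = -x + z
Assembling: d(omega) = (z - 1) dx ∧ dy + (-x - z) dx ∧ dz + (-x + z) dy ∧ dz.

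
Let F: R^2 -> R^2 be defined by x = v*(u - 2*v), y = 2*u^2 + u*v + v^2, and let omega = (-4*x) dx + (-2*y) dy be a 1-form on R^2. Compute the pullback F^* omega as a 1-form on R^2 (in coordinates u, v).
F^* omega = (-16*u^3 - 12*u^2*v - 14*u*v^2 + 6*v^3) du + (-4*u^3 - 14*u^2*v + 18*u*v^2 - 36*v^3) dv

Using F^*(f dg) = (f ∘ F) d(g ∘ F), substitute each coordinate x_i by F_i(u, v) in f_i, and replace dx_i by d F_i = (∂F_i/∂u) du + (∂F_i/∂v) dv.
  For the x component: f_1(F) = 4*v*(-u + 2*v); d F_1 = (v) du + (u - 4*v) dv
  For the y component: f_2(F) = -4*u^2 - 2*u*v - 2*v^2; d F_2 = (4*u + v) du + (u + 2*v) dv
Combining and collecting du, dv coefficients:
  coeff of du: -16*u^3 - 12*u^2*v - 14*u*v^2 + 6*v^3
  coeff of dv: -4*u^3 - 14*u^2*v + 18*u*v^2 - 36*v^3
F^* omega = (-16*u^3 - 12*u^2*v - 14*u*v^2 + 6*v^3) du + (-4*u^3 - 14*u^2*v + 18*u*v^2 - 36*v^3) dv.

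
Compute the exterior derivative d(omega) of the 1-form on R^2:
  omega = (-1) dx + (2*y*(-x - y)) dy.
d(omega) = (-2*y) dx ∧ dy

For a 1-form omega = sum_i f_i dx_i, the exterior derivative is
  d(omega) = sum_{i < j} (∂f_j/∂x_i - ∂f_i/∂x_j) dx_i ∧ dx_j.
  coefficient of dx ∧ dy: ∂f_2/∂x - ∂f_1/∂y = ∂(2*y*(-x - y))/∂x - ∂(-1)/∂y = -2*y
Assembling: d(omega) = (-2*y) dx ∧ dy.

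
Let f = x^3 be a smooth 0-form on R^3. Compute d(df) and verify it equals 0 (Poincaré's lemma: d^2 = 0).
d(df) = 0

Step 1: df = sum_i (∂f/∂x_i) dx_i = (3*x^2) dx + (0) dy + (0) dz.
Step 2: Apply d again. Using the 1-form formula, the coefficient of dx ∧ dy in d(df) is ∂^2 f/∂x ∂y - ∂^2 f/∂y ∂x = (0) - (0) = 0 (equality of mixed partials for smooth f).
Similarly for dx ∧ dz and dy ∧ dz — all coefficients vanish. So d(df) = 0.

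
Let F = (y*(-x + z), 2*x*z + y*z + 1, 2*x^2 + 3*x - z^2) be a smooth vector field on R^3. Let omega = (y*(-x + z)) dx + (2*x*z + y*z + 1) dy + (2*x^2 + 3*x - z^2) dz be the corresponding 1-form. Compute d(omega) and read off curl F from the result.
d(omega) = (-2*x - y) dy ∧ dz + (-4*x + y - 3) dz ∧ dx + (x + z) dx ∧ dy; curl F = (-2*x - y, -4*x + y - 3, x + z)

d omega = sum_{i<j} (∂f_j/∂x_i - ∂f_i/∂x_j) dx_i ∧ dx_j. Under the identification (dy ∧ dz, dz ∧ dx, dx ∧ dy) ↔ (e_x, e_y, e_z), the coefficients are exactly the components of curl F. Compute:
  ∂R/∂y - ∂Q/∂z = (0) - (2*x + y) = -2*x - y
  ∂P/∂z - ∂R/∂x = (y) - (4*x + 3) = -4*x + y - 3
  ∂Q/∂x - ∂P/∂y = (2*z) - (-x + z) = x + z.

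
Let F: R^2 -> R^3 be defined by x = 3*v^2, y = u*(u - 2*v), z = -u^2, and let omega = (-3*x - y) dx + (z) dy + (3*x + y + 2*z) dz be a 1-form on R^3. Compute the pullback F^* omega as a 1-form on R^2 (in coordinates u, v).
F^* omega = (6*u*v*(u - 3*v)) du + (2*u^3 - 6*u^2*v + 12*u*v^2 - 54*v^3) dv

Using F^*(f dg) = (f ∘ F) d(g ∘ F), substitute each coordinate x_i by F_i(u, v) in f_i, and replace dx_i by d F_i = (∂F_i/∂u) du + (∂F_i/∂v) dv.
  For the x component: f_1(F) = -u^2 + 2*u*v - 9*v^2; d F_1 = (0) du + (6*v) dv
  For the y component: f_2(F) = -u^2; d F_2 = (2*u - 2*v) du + (-2*u) dv
  For the z component: f_3(F) = -u^2 - 2*u*v + 9*v^2; d F_3 = (-2*u) du + (0) dv
Combining and collecting du, dv coefficients:
  coeff of du: 6*u*v*(u - 3*v)
  coeff of dv: 2*u^3 - 6*u^2*v + 12*u*v^2 - 54*v^3
F^* omega = (6*u*v*(u - 3*v)) du + (2*u^3 - 6*u^2*v + 12*u*v^2 - 54*v^3) dv.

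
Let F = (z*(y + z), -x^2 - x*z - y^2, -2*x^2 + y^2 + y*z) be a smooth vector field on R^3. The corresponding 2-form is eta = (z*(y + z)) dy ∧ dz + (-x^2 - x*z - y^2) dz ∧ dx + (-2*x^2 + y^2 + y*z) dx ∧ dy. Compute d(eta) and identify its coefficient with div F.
d(eta) = (-y) dx ∧ dy ∧ dz; div F = -y

For a 2-form in R^3 of the form above, applying d gives a 3-form with coefficient ∂P/∂x + ∂Q/∂y + ∂R/∂z:
  ∂P/∂x = 0
  ∂Q/∂y = -2*y
  ∂R/∂z = y
Sum = -y, which is exactly div F.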